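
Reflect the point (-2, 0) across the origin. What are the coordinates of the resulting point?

Reflection across origin: (-2, 0) → (2, 0)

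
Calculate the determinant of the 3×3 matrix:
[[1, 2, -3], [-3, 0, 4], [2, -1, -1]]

Expansion along first row:
det = 1·det([[0,4],[-1,-1]]) - 2·det([[-3,4],[2,-1]]) + -3·det([[-3,0],[2,-1]])
    = 1·(0·-1 - 4·-1) - 2·(-3·-1 - 4·2) + -3·(-3·-1 - 0·2)
    = 1·4 - 2·-5 + -3·3
    = 4 + 10 + -9 = 5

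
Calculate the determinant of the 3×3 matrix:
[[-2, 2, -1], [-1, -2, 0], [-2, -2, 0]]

Expansion along first row:
det = -2·det([[-2,0],[-2,0]]) - 2·det([[-1,0],[-2,0]]) + -1·det([[-1,-2],[-2,-2]])
    = -2·(-2·0 - 0·-2) - 2·(-1·0 - 0·-2) + -1·(-1·-2 - -2·-2)
    = -2·0 - 2·0 + -1·-2
    = 0 + 0 + 2 = 2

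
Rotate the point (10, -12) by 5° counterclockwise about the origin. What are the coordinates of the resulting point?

Rotation matrix for 5°: [[cos 5°, -sin 5°], [sin 5°, cos 5°]] ≈ [[0.996195, -0.087156], [0.087156, 0.996195]]
[[0.996195, -0.087156], [0.087156, 0.996195]] × [10, -12]ᵀ ≈ [11.0078, -11.0828]ᵀ
Result: (11.0078, -11.0828)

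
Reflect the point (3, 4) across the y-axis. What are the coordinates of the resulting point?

Reflection across y-axis: (3, 4) → (-3, 4)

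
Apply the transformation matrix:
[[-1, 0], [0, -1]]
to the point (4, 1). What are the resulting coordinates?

Matrix multiplication:
[[-1, 0], [0, -1]] × [4, 1]ᵀ
= [(-1)(4) + (0)(1), (0)(4) + (-1)(1)]ᵀ
= [-4, -1]ᵀ
Result: (-4, -1)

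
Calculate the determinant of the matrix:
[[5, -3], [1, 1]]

For a 2×2 matrix [[a, b], [c, d]], det = ad - bc
det = (5)(1) - (-3)(1) = 5 - -3 = 8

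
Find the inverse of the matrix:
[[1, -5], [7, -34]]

For [[a,b],[c,d]], inverse = (1/det)·[[d,-b],[-c,a]]
det = (1)(-34) - (-5)(7) = -34 - -35 = 1
Inverse = [[-34, 5], [-7, 1]]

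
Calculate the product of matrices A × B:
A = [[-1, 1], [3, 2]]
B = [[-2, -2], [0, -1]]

Matrix multiplication:
C[0][0] = -1×-2 + 1×0 = 2
C[0][1] = -1×-2 + 1×-1 = 1
C[1][0] = 3×-2 + 2×0 = -6
C[1][1] = 3×-2 + 2×-1 = -8
Result: [[2, 1], [-6, -8]]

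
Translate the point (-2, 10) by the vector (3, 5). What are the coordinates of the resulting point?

Translation by (3, 5) (homogeneous matrix [[1, 0, 3], [0, 1, 5], [0, 0, 1]]):
x' = -2 + 3 = 1
y' = 10 + 5 = 15
Result: (1, 15)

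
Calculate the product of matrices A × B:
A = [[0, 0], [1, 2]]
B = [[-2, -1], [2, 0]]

Matrix multiplication:
C[0][0] = 0×-2 + 0×2 = 0
C[0][1] = 0×-1 + 0×0 = 0
C[1][0] = 1×-2 + 2×2 = 2
C[1][1] = 1×-1 + 2×0 = -1
Result: [[0, 0], [2, -1]]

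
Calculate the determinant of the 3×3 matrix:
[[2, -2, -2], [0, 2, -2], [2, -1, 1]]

Expansion along first row:
det = 2·det([[2,-2],[-1,1]]) - -2·det([[0,-2],[2,1]]) + -2·det([[0,2],[2,-1]])
    = 2·(2·1 - -2·-1) - -2·(0·1 - -2·2) + -2·(0·-1 - 2·2)
    = 2·0 - -2·4 + -2·-4
    = 0 + 8 + 8 = 16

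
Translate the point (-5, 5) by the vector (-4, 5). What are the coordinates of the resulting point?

Translation by (-4, 5) (homogeneous matrix [[1, 0, -4], [0, 1, 5], [0, 0, 1]]):
x' = -5 + -4 = -9
y' = 5 + 5 = 10
Result: (-9, 10)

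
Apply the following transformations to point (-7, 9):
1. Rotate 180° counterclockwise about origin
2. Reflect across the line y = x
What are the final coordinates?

Step 1: Rotate 180° → (7, -9)
Step 2: Reflect across line y = x → (-9, 7)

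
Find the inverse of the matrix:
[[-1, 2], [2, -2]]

For [[a,b],[c,d]], inverse = (1/det)·[[d,-b],[-c,a]]
det = (-1)(-2) - (2)(2) = 2 - 4 = -2
Inverse = (1/-2)·[[-2, -2], [-2, -1]]
= [[1, 1], [1, 1/2]]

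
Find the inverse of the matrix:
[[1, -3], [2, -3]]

For [[a,b],[c,d]], inverse = (1/det)·[[d,-b],[-c,a]]
det = (1)(-3) - (-3)(2) = -3 - -6 = 3
Inverse = (1/3)·[[-3, 3], [-2, 1]]
= [[-1, 1], [-2/3, 1/3]]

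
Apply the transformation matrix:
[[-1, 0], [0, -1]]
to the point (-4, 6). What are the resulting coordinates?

Matrix multiplication:
[[-1, 0], [0, -1]] × [-4, 6]ᵀ
= [(-1)(-4) + (0)(6), (0)(-4) + (-1)(6)]ᵀ
= [4, -6]ᵀ
Result: (4, -6)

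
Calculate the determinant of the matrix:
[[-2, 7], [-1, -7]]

For a 2×2 matrix [[a, b], [c, d]], det = ad - bc
det = (-2)(-7) - (7)(-1) = 14 - -7 = 21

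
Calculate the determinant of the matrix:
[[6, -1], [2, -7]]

For a 2×2 matrix [[a, b], [c, d]], det = ad - bc
det = (6)(-7) - (-1)(2) = -42 - -2 = -40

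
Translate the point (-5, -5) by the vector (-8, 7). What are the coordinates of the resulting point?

Translation by (-8, 7) (homogeneous matrix [[1, 0, -8], [0, 1, 7], [0, 0, 1]]):
x' = -5 + -8 = -13
y' = -5 + 7 = 2
Result: (-13, 2)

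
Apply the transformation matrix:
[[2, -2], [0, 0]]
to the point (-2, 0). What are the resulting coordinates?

Matrix multiplication:
[[2, -2], [0, 0]] × [-2, 0]ᵀ
= [(2)(-2) + (-2)(0), (0)(-2) + (0)(0)]ᵀ
= [-4, 0]ᵀ
Result: (-4, 0)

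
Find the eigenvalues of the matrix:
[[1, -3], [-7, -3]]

Characteristic equation: det(A - λI) = 0
λ² - (trace)λ + (det) = 0
trace = 1 + -3 = -2, det = (1)(-3) - (-3)(-7) = -24
λ² - (-2)λ + (-24) = 0
λ = (-2 ± √((-2)² - 4·(-24))) / 2 = (-2 ± √100) / 2
Solving: λ = -6, 4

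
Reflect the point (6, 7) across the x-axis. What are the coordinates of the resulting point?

Reflection across x-axis: (6, 7) → (6, -7)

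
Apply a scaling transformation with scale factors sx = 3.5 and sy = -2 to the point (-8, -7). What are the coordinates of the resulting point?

Scaling matrix:
[[3.50, 0], [0, -2]]
Result: (-8 × 3.5, -7 × -2) = (-28, 14)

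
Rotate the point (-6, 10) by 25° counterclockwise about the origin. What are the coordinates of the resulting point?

Rotation matrix for 25°: [[cos 25°, -sin 25°], [sin 25°, cos 25°]] ≈ [[0.906308, -0.422618], [0.422618, 0.906308]]
[[0.906308, -0.422618], [0.422618, 0.906308]] × [-6, 10]ᵀ ≈ [-9.6640, 6.5274]ᵀ
Result: (-9.6640, 6.5274)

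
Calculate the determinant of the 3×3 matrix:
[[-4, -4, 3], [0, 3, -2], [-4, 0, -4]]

Expansion along first row:
det = -4·det([[3,-2],[0,-4]]) - -4·det([[0,-2],[-4,-4]]) + 3·det([[0,3],[-4,0]])
    = -4·(3·-4 - -2·0) - -4·(0·-4 - -2·-4) + 3·(0·0 - 3·-4)
    = -4·-12 - -4·-8 + 3·12
    = 48 + -32 + 36 = 52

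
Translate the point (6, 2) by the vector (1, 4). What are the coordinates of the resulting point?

Translation by (1, 4) (homogeneous matrix [[1, 0, 1], [0, 1, 4], [0, 0, 1]]):
x' = 6 + 1 = 7
y' = 2 + 4 = 6
Result: (7, 6)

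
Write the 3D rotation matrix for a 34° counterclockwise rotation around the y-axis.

Rotation matrix for counterclockwise 34° around y-axis:
cos(34°) = 0.8290, sin(34°) = 0.5592
Result: [[0.8290, 0, 0.5592], [0, 1, 0], [-0.5592, 0, 0.8290]]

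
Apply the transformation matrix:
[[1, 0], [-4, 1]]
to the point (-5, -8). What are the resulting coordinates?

Matrix multiplication:
[[1, 0], [-4, 1]] × [-5, -8]ᵀ
= [(1)(-5) + (0)(-8), (-4)(-5) + (1)(-8)]ᵀ
= [-5, 12]ᵀ
Result: (-5, 12)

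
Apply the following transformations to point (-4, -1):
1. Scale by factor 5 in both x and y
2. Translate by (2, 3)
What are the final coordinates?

Step 1: Scale (-4, -1) by 5 → (-20, -5)
Step 2: Translate by (2, 3) → (-18, -2)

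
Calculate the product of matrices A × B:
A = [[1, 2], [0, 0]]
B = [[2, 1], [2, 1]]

Matrix multiplication:
C[0][0] = 1×2 + 2×2 = 6
C[0][1] = 1×1 + 2×1 = 3
C[1][0] = 0×2 + 0×2 = 0
C[1][1] = 0×1 + 0×1 = 0
Result: [[6, 3], [0, 0]]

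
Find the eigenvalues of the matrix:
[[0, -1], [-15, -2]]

Characteristic equation: det(A - λI) = 0
λ² - (trace)λ + (det) = 0
trace = 0 + -2 = -2, det = (0)(-2) - (-1)(-15) = -15
λ² - (-2)λ + (-15) = 0
λ = (-2 ± √((-2)² - 4·(-15))) / 2 = (-2 ± √64) / 2
Solving: λ = -5, 3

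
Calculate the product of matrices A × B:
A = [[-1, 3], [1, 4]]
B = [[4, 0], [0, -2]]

Matrix multiplication:
C[0][0] = -1×4 + 3×0 = -4
C[0][1] = -1×0 + 3×-2 = -6
C[1][0] = 1×4 + 4×0 = 4
C[1][1] = 1×0 + 4×-2 = -8
Result: [[-4, -6], [4, -8]]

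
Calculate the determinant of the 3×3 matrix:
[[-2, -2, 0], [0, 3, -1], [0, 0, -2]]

Expansion along first row:
det = -2·det([[3,-1],[0,-2]]) - -2·det([[0,-1],[0,-2]]) + 0·det([[0,3],[0,0]])
    = -2·(3·-2 - -1·0) - -2·(0·-2 - -1·0) + 0·(0·0 - 3·0)
    = -2·-6 - -2·0 + 0·0
    = 12 + 0 + 0 = 12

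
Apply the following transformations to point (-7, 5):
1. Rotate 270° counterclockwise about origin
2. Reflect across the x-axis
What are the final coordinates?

Step 1: Rotate 270° → (5, 7)
Step 2: Reflect across x-axis → (5, -7)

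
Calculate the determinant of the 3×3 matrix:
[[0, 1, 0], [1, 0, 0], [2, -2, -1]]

Expansion along first row:
det = 0·det([[0,0],[-2,-1]]) - 1·det([[1,0],[2,-1]]) + 0·det([[1,0],[2,-2]])
    = 0·(0·-1 - 0·-2) - 1·(1·-1 - 0·2) + 0·(1·-2 - 0·2)
    = 0·0 - 1·-1 + 0·-2
    = 0 + 1 + 0 = 1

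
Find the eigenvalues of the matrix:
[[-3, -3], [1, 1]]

Characteristic equation: det(A - λI) = 0
λ² - (trace)λ + (det) = 0
trace = -3 + 1 = -2, det = (-3)(1) - (-3)(1) = 0
λ² - (-2)λ + (0) = 0
λ = (-2 ± √((-2)² - 4·(0))) / 2 = (-2 ± √4) / 2
Solving: λ = -2, 0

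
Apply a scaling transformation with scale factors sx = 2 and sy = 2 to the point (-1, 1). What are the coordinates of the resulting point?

Scaling matrix:
[[2, 0], [0, 2]]
Result: (-1 × 2, 1 × 2) = (-2, 2)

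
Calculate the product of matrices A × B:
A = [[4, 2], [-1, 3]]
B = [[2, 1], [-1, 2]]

Matrix multiplication:
C[0][0] = 4×2 + 2×-1 = 6
C[0][1] = 4×1 + 2×2 = 8
C[1][0] = -1×2 + 3×-1 = -5
C[1][1] = -1×1 + 3×2 = 5
Result: [[6, 8], [-5, 5]]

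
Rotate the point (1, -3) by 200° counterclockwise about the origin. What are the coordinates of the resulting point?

Rotation matrix for 200°: [[cos 200°, -sin 200°], [sin 200°, cos 200°]] ≈ [[-0.939693, 0.342020], [-0.342020, -0.939693]]
[[-0.939693, 0.342020], [-0.342020, -0.939693]] × [1, -3]ᵀ ≈ [-1.9658, 2.4771]ᵀ
Result: (-1.9658, 2.4771)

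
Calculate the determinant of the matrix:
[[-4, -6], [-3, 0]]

For a 2×2 matrix [[a, b], [c, d]], det = ad - bc
det = (-4)(0) - (-6)(-3) = 0 - 18 = -18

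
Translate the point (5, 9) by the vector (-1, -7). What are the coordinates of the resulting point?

Translation by (-1, -7) (homogeneous matrix [[1, 0, -1], [0, 1, -7], [0, 0, 1]]):
x' = 5 + -1 = 4
y' = 9 + -7 = 2
Result: (4, 2)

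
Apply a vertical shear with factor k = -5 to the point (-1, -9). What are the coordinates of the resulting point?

Shear matrix for vertical shear with factor k = -5:
[[1, 0], [-5, 1]]
Result: (-1, -9) → (-1, -4)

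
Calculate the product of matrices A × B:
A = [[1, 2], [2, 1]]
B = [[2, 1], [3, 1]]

Matrix multiplication:
C[0][0] = 1×2 + 2×3 = 8
C[0][1] = 1×1 + 2×1 = 3
C[1][0] = 2×2 + 1×3 = 7
C[1][1] = 2×1 + 1×1 = 3
Result: [[8, 3], [7, 3]]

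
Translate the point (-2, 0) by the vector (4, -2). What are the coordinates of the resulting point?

Translation by (4, -2) (homogeneous matrix [[1, 0, 4], [0, 1, -2], [0, 0, 1]]):
x' = -2 + 4 = 2
y' = 0 + -2 = -2
Result: (2, -2)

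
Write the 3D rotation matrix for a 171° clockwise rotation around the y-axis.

Rotation matrix for clockwise 171° around y-axis:
A clockwise rotation by 171° is a counterclockwise rotation by -171°.
cos(-171°) = -0.9877, sin(-171°) = -0.1564
Result: [[-0.9877, 0, -0.1564], [0, 1, 0], [0.1564, 0, -0.9877]]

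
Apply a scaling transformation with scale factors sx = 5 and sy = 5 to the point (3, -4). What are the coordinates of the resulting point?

Scaling matrix:
[[5, 0], [0, 5]]
Result: (3 × 5, -4 × 5) = (15, -20)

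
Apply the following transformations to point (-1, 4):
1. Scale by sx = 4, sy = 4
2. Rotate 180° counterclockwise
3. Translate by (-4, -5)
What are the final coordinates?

Step 1: Scale → (-4, 16)
Step 2: Rotate 180° → (4, -16)
Step 3: Translate → (0, -21)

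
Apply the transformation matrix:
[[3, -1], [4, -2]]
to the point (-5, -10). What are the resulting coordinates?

Matrix multiplication:
[[3, -1], [4, -2]] × [-5, -10]ᵀ
= [(3)(-5) + (-1)(-10), (4)(-5) + (-2)(-10)]ᵀ
= [-5, 0]ᵀ
Result: (-5, 0)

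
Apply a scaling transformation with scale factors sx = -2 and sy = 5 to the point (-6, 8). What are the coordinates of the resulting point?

Scaling matrix:
[[-2, 0], [0, 5]]
Result: (-6 × -2, 8 × 5) = (12, 40)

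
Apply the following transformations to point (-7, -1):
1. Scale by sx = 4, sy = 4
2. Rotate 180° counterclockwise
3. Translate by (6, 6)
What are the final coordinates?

Step 1: Scale → (-28, -4)
Step 2: Rotate 180° → (28, 4)
Step 3: Translate → (34, 10)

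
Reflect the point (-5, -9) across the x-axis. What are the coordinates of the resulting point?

Reflection across x-axis: (-5, -9) → (-5, 9)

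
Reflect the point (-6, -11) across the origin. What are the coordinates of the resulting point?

Reflection across origin: (-6, -11) → (6, 11)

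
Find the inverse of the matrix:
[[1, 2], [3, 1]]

For [[a,b],[c,d]], inverse = (1/det)·[[d,-b],[-c,a]]
det = (1)(1) - (2)(3) = 1 - 6 = -5
Inverse = (1/-5)·[[1, -2], [-3, 1]]
= [[-1/5, 2/5], [3/5, -1/5]]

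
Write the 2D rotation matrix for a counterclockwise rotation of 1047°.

Rotation matrix formula: [[cos θ, -sin θ], [sin θ, cos θ]]
For θ = 1047°:
cos(1047°) = 0.8387
sin(1047°) = -0.5446
Result: [[0.8387, 0.5446], [-0.5446, 0.8387]]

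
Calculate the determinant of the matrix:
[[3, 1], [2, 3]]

For a 2×2 matrix [[a, b], [c, d]], det = ad - bc
det = (3)(3) - (1)(2) = 9 - 2 = 7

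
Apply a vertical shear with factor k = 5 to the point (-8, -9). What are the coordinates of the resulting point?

Shear matrix for vertical shear with factor k = 5:
[[1, 0], [5, 1]]
Result: (-8, -9) → (-8, -49)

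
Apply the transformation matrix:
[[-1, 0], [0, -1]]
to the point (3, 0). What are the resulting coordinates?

Matrix multiplication:
[[-1, 0], [0, -1]] × [3, 0]ᵀ
= [(-1)(3) + (0)(0), (0)(3) + (-1)(0)]ᵀ
= [-3, 0]ᵀ
Result: (-3, 0)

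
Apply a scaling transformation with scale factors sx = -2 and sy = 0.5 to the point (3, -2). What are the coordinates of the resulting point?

Scaling matrix:
[[-2, 0], [0, 0.50]]
Result: (3 × -2, -2 × 0.5) = (-6, -1)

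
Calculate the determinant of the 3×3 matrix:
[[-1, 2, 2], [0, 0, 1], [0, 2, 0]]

Expansion along first row:
det = -1·det([[0,1],[2,0]]) - 2·det([[0,1],[0,0]]) + 2·det([[0,0],[0,2]])
    = -1·(0·0 - 1·2) - 2·(0·0 - 1·0) + 2·(0·2 - 0·0)
    = -1·-2 - 2·0 + 2·0
    = 2 + 0 + 0 = 2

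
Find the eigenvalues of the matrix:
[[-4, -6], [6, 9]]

Characteristic equation: det(A - λI) = 0
λ² - (trace)λ + (det) = 0
trace = -4 + 9 = 5, det = (-4)(9) - (-6)(6) = 0
λ² - (5)λ + (0) = 0
λ = (5 ± √((5)² - 4·(0))) / 2 = (5 ± √25) / 2
Solving: λ = 0, 5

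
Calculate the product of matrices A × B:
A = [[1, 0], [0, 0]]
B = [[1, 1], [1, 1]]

Matrix multiplication:
C[0][0] = 1×1 + 0×1 = 1
C[0][1] = 1×1 + 0×1 = 1
C[1][0] = 0×1 + 0×1 = 0
C[1][1] = 0×1 + 0×1 = 0
Result: [[1, 1], [0, 0]]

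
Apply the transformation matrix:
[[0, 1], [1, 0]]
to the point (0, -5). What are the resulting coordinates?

Matrix multiplication:
[[0, 1], [1, 0]] × [0, -5]ᵀ
= [(0)(0) + (1)(-5), (1)(0) + (0)(-5)]ᵀ
= [-5, 0]ᵀ
Result: (-5, 0)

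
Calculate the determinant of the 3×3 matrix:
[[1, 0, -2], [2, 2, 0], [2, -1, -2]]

Expansion along first row:
det = 1·det([[2,0],[-1,-2]]) - 0·det([[2,0],[2,-2]]) + -2·det([[2,2],[2,-1]])
    = 1·(2·-2 - 0·-1) - 0·(2·-2 - 0·2) + -2·(2·-1 - 2·2)
    = 1·-4 - 0·-4 + -2·-6
    = -4 + 0 + 12 = 8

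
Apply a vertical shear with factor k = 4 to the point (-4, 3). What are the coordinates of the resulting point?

Shear matrix for vertical shear with factor k = 4:
[[1, 0], [4, 1]]
Result: (-4, 3) → (-4, -13)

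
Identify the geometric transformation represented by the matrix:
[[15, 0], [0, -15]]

This matrix represents: non-uniform scaling by sx = 15, sy = -15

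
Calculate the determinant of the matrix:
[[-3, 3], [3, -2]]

For a 2×2 matrix [[a, b], [c, d]], det = ad - bc
det = (-3)(-2) - (3)(3) = 6 - 9 = -3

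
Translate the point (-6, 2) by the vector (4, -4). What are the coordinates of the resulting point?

Translation by (4, -4) (homogeneous matrix [[1, 0, 4], [0, 1, -4], [0, 0, 1]]):
x' = -6 + 4 = -2
y' = 2 + -4 = -2
Result: (-2, -2)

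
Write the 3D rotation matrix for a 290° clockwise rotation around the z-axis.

Rotation matrix for clockwise 290° around z-axis:
A clockwise rotation by 290° is a counterclockwise rotation by -290°.
cos(-290°) = 0.3420, sin(-290°) = 0.9397
Result: [[0.3420, -0.9397, 0], [0.9397, 0.3420, 0], [0, 0, 1]]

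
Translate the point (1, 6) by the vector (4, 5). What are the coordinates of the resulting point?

Translation by (4, 5) (homogeneous matrix [[1, 0, 4], [0, 1, 5], [0, 0, 1]]):
x' = 1 + 4 = 5
y' = 6 + 5 = 11
Result: (5, 11)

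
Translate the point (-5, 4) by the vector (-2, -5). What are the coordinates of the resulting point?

Translation by (-2, -5) (homogeneous matrix [[1, 0, -2], [0, 1, -5], [0, 0, 1]]):
x' = -5 + -2 = -7
y' = 4 + -5 = -1
Result: (-7, -1)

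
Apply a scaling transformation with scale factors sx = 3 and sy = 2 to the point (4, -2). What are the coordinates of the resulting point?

Scaling matrix:
[[3, 0], [0, 2]]
Result: (4 × 3, -2 × 2) = (12, -4)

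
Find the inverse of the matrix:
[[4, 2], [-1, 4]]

For [[a,b],[c,d]], inverse = (1/det)·[[d,-b],[-c,a]]
det = (4)(4) - (2)(-1) = 16 - -2 = 18
Inverse = (1/18)·[[4, -2], [1, 4]]
= [[2/9, -1/9], [1/18, 2/9]]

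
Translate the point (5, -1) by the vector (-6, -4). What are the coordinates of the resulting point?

Translation by (-6, -4) (homogeneous matrix [[1, 0, -6], [0, 1, -4], [0, 0, 1]]):
x' = 5 + -6 = -1
y' = -1 + -4 = -5
Result: (-1, -5)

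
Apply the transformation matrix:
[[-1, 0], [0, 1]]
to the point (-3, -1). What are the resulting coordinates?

Matrix multiplication:
[[-1, 0], [0, 1]] × [-3, -1]ᵀ
= [(-1)(-3) + (0)(-1), (0)(-3) + (1)(-1)]ᵀ
= [3, -1]ᵀ
Result: (3, -1)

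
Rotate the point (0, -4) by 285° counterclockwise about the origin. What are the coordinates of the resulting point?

Rotation matrix for 285°: [[cos 285°, -sin 285°], [sin 285°, cos 285°]] ≈ [[0.258819, 0.965926], [-0.965926, 0.258819]]
[[0.258819, 0.965926], [-0.965926, 0.258819]] × [0, -4]ᵀ ≈ [-3.8637, -1.0353]ᵀ
Result: (-3.8637, -1.0353)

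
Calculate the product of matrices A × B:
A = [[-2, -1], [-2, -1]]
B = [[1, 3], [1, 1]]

Matrix multiplication:
C[0][0] = -2×1 + -1×1 = -3
C[0][1] = -2×3 + -1×1 = -7
C[1][0] = -2×1 + -1×1 = -3
C[1][1] = -2×3 + -1×1 = -7
Result: [[-3, -7], [-3, -7]]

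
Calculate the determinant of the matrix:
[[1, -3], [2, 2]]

For a 2×2 matrix [[a, b], [c, d]], det = ad - bc
det = (1)(2) - (-3)(2) = 2 - -6 = 8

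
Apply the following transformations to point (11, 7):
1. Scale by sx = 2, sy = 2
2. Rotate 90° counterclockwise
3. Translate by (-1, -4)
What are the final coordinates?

Step 1: Scale → (22, 14)
Step 2: Rotate 90° → (-14, 22)
Step 3: Translate → (-15, 18)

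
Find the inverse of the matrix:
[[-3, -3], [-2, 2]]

For [[a,b],[c,d]], inverse = (1/det)·[[d,-b],[-c,a]]
det = (-3)(2) - (-3)(-2) = -6 - 6 = -12
Inverse = (1/-12)·[[2, 3], [2, -3]]
= [[-1/6, -1/4], [-1/6, 1/4]]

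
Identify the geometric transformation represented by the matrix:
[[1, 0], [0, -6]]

This matrix represents: non-uniform scaling by sx = 1, sy = -6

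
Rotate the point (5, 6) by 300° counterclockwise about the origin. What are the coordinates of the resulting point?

Rotation matrix for 300°: [[cos 300°, -sin 300°], [sin 300°, cos 300°]] ≈ [[0.500000, 0.866025], [-0.866025, 0.500000]]
[[0.500000, 0.866025], [-0.866025, 0.500000]] × [5, 6]ᵀ ≈ [7.6962, -1.3301]ᵀ
Result: (7.6962, -1.3301)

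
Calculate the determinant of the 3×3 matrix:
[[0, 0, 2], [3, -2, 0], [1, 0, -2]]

Expansion along first row:
det = 0·det([[-2,0],[0,-2]]) - 0·det([[3,0],[1,-2]]) + 2·det([[3,-2],[1,0]])
    = 0·(-2·-2 - 0·0) - 0·(3·-2 - 0·1) + 2·(3·0 - -2·1)
    = 0·4 - 0·-6 + 2·2
    = 0 + 0 + 4 = 4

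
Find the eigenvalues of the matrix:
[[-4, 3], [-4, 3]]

Characteristic equation: det(A - λI) = 0
λ² - (trace)λ + (det) = 0
trace = -4 + 3 = -1, det = (-4)(3) - (3)(-4) = 0
λ² - (-1)λ + (0) = 0
λ = (-1 ± √((-1)² - 4·(0))) / 2 = (-1 ± √1) / 2
Solving: λ = -1, 0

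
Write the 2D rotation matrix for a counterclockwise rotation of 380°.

Rotation matrix formula: [[cos θ, -sin θ], [sin θ, cos θ]]
For θ = 380°:
cos(380°) = 0.9397
sin(380°) = 0.3420
Result: [[0.9397, -0.3420], [0.3420, 0.9397]]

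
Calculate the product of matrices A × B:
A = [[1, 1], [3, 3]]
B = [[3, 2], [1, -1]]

Matrix multiplication:
C[0][0] = 1×3 + 1×1 = 4
C[0][1] = 1×2 + 1×-1 = 1
C[1][0] = 3×3 + 3×1 = 12
C[1][1] = 3×2 + 3×-1 = 3
Result: [[4, 1], [12, 3]]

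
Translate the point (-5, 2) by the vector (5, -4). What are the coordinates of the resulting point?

Translation by (5, -4) (homogeneous matrix [[1, 0, 5], [0, 1, -4], [0, 0, 1]]):
x' = -5 + 5 = 0
y' = 2 + -4 = -2
Result: (0, -2)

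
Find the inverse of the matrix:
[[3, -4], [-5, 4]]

For [[a,b],[c,d]], inverse = (1/det)·[[d,-b],[-c,a]]
det = (3)(4) - (-4)(-5) = 12 - 20 = -8
Inverse = (1/-8)·[[4, 4], [5, 3]]
= [[-1/2, -1/2], [-5/8, -3/8]]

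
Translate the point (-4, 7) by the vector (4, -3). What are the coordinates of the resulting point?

Translation by (4, -3) (homogeneous matrix [[1, 0, 4], [0, 1, -3], [0, 0, 1]]):
x' = -4 + 4 = 0
y' = 7 + -3 = 4
Result: (0, 4)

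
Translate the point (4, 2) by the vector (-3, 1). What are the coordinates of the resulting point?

Translation by (-3, 1) (homogeneous matrix [[1, 0, -3], [0, 1, 1], [0, 0, 1]]):
x' = 4 + -3 = 1
y' = 2 + 1 = 3
Result: (1, 3)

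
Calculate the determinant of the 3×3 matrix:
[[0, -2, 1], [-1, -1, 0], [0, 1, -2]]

Expansion along first row:
det = 0·det([[-1,0],[1,-2]]) - -2·det([[-1,0],[0,-2]]) + 1·det([[-1,-1],[0,1]])
    = 0·(-1·-2 - 0·1) - -2·(-1·-2 - 0·0) + 1·(-1·1 - -1·0)
    = 0·2 - -2·2 + 1·-1
    = 0 + 4 + -1 = 3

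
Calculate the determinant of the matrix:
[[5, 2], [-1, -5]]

For a 2×2 matrix [[a, b], [c, d]], det = ad - bc
det = (5)(-5) - (2)(-1) = -25 - -2 = -23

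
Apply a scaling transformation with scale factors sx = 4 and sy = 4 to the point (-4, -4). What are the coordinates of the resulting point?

Scaling matrix:
[[4, 0], [0, 4]]
Result: (-4 × 4, -4 × 4) = (-16, -16)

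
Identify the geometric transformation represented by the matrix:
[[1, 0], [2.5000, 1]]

This matrix represents: vertical shear with factor 2.5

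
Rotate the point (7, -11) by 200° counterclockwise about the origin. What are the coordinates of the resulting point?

Rotation matrix for 200°: [[cos 200°, -sin 200°], [sin 200°, cos 200°]] ≈ [[-0.939693, 0.342020], [-0.342020, -0.939693]]
[[-0.939693, 0.342020], [-0.342020, -0.939693]] × [7, -11]ᵀ ≈ [-10.3401, 7.9425]ᵀ
Result: (-10.3401, 7.9425)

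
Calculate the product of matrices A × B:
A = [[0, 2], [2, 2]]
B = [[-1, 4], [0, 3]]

Matrix multiplication:
C[0][0] = 0×-1 + 2×0 = 0
C[0][1] = 0×4 + 2×3 = 6
C[1][0] = 2×-1 + 2×0 = -2
C[1][1] = 2×4 + 2×3 = 14
Result: [[0, 6], [-2, 14]]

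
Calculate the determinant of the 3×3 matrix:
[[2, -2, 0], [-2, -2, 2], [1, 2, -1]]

Expansion along first row:
det = 2·det([[-2,2],[2,-1]]) - -2·det([[-2,2],[1,-1]]) + 0·det([[-2,-2],[1,2]])
    = 2·(-2·-1 - 2·2) - -2·(-2·-1 - 2·1) + 0·(-2·2 - -2·1)
    = 2·-2 - -2·0 + 0·-2
    = -4 + 0 + 0 = -4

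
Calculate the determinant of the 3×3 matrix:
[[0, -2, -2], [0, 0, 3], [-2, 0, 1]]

Expansion along first row:
det = 0·det([[0,3],[0,1]]) - -2·det([[0,3],[-2,1]]) + -2·det([[0,0],[-2,0]])
    = 0·(0·1 - 3·0) - -2·(0·1 - 3·-2) + -2·(0·0 - 0·-2)
    = 0·0 - -2·6 + -2·0
    = 0 + 12 + 0 = 12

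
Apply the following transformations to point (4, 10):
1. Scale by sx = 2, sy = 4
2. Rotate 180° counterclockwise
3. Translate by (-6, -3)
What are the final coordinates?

Step 1: Scale → (8, 40)
Step 2: Rotate 180° → (-8, -40)
Step 3: Translate → (-14, -43)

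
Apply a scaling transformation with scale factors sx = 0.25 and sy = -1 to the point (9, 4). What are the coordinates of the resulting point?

Scaling matrix:
[[0.25, 0], [0, -1]]
Result: (9 × 0.25, 4 × -1) = (2.25, -4)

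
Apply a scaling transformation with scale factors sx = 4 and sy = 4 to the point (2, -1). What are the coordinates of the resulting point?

Scaling matrix:
[[4, 0], [0, 4]]
Result: (2 × 4, -1 × 4) = (8, -4)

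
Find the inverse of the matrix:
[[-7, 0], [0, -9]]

For [[a,b],[c,d]], inverse = (1/det)·[[d,-b],[-c,a]]
det = (-7)(-9) - (0)(0) = 63 - 0 = 63
Inverse = (1/63)·[[-9, 0], [0, -7]]
= [[-1/7, 0], [0, -1/9]]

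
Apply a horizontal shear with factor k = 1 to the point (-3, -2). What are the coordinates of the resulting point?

Shear matrix for horizontal shear with factor k = 1:
[[1, 1], [0, 1]]
Result: (-3, -2) → (-5, -2)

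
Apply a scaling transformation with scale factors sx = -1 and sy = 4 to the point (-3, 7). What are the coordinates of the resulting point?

Scaling matrix:
[[-1, 0], [0, 4]]
Result: (-3 × -1, 7 × 4) = (3, 28)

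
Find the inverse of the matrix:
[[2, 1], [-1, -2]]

For [[a,b],[c,d]], inverse = (1/det)·[[d,-b],[-c,a]]
det = (2)(-2) - (1)(-1) = -4 - -1 = -3
Inverse = (1/-3)·[[-2, -1], [1, 2]]
= [[2/3, 1/3], [-1/3, -2/3]]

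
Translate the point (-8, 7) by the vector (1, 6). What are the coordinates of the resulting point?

Translation by (1, 6) (homogeneous matrix [[1, 0, 1], [0, 1, 6], [0, 0, 1]]):
x' = -8 + 1 = -7
y' = 7 + 6 = 13
Result: (-7, 13)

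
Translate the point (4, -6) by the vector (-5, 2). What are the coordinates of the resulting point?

Translation by (-5, 2) (homogeneous matrix [[1, 0, -5], [0, 1, 2], [0, 0, 1]]):
x' = 4 + -5 = -1
y' = -6 + 2 = -4
Result: (-1, -4)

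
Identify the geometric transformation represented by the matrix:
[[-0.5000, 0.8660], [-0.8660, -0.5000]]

This matrix represents: rotation by 240° counterclockwise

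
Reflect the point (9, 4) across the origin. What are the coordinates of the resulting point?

Reflection across origin: (9, 4) → (-9, -4)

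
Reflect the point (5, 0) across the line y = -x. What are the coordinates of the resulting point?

Reflection across line y = -x: (5, 0) → (0, -5)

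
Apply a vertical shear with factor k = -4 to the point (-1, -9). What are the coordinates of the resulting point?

Shear matrix for vertical shear with factor k = -4:
[[1, 0], [-4, 1]]
Result: (-1, -9) → (-1, -5)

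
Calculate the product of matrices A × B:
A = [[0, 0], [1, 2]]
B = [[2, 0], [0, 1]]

Matrix multiplication:
C[0][0] = 0×2 + 0×0 = 0
C[0][1] = 0×0 + 0×1 = 0
C[1][0] = 1×2 + 2×0 = 2
C[1][1] = 1×0 + 2×1 = 2
Result: [[0, 0], [2, 2]]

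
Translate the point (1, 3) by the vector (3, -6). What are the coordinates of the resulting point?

Translation by (3, -6) (homogeneous matrix [[1, 0, 3], [0, 1, -6], [0, 0, 1]]):
x' = 1 + 3 = 4
y' = 3 + -6 = -3
Result: (4, -3)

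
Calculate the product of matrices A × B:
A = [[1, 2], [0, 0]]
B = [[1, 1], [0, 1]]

Matrix multiplication:
C[0][0] = 1×1 + 2×0 = 1
C[0][1] = 1×1 + 2×1 = 3
C[1][0] = 0×1 + 0×0 = 0
C[1][1] = 0×1 + 0×1 = 0
Result: [[1, 3], [0, 0]]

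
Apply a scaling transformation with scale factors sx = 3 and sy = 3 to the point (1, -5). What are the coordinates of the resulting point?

Scaling matrix:
[[3, 0], [0, 3]]
Result: (1 × 3, -5 × 3) = (3, -15)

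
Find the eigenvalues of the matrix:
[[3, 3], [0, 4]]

Characteristic equation: det(A - λI) = 0
λ² - (trace)λ + (det) = 0
trace = 3 + 4 = 7, det = (3)(4) - (3)(0) = 12
λ² - (7)λ + (12) = 0
λ = (7 ± √((7)² - 4·(12))) / 2 = (7 ± √1) / 2
Solving: λ = 3, 4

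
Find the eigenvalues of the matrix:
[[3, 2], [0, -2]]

Characteristic equation: det(A - λI) = 0
λ² - (trace)λ + (det) = 0
trace = 3 + -2 = 1, det = (3)(-2) - (2)(0) = -6
λ² - (1)λ + (-6) = 0
λ = (1 ± √((1)² - 4·(-6))) / 2 = (1 ± √25) / 2
Solving: λ = -2, 3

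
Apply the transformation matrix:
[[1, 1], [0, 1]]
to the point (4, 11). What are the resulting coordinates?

Matrix multiplication:
[[1, 1], [0, 1]] × [4, 11]ᵀ
= [(1)(4) + (1)(11), (0)(4) + (1)(11)]ᵀ
= [15, 11]ᵀ
Result: (15, 11)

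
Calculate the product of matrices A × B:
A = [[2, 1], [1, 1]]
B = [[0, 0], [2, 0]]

Matrix multiplication:
C[0][0] = 2×0 + 1×2 = 2
C[0][1] = 2×0 + 1×0 = 0
C[1][0] = 1×0 + 1×2 = 2
C[1][1] = 1×0 + 1×0 = 0
Result: [[2, 0], [2, 0]]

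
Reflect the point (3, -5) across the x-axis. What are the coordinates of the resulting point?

Reflection across x-axis: (3, -5) → (3, 5)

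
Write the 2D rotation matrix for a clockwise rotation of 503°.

Rotation matrix formula: [[cos θ, -sin θ], [sin θ, cos θ]]
A clockwise rotation by 503° is equivalent to a counterclockwise rotation by -503°.
For θ = -503°:
cos(-503°) = -0.7986
sin(-503°) = -0.6018
Result: [[-0.7986, 0.6018], [-0.6018, -0.7986]]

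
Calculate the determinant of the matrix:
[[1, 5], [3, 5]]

For a 2×2 matrix [[a, b], [c, d]], det = ad - bc
det = (1)(5) - (5)(3) = 5 - 15 = -10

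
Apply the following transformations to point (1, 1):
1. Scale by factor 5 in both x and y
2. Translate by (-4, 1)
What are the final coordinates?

Step 1: Scale (1, 1) by 5 → (5, 5)
Step 2: Translate by (-4, 1) → (1, 6)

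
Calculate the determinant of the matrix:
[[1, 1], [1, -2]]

For a 2×2 matrix [[a, b], [c, d]], det = ad - bc
det = (1)(-2) - (1)(1) = -2 - 1 = -3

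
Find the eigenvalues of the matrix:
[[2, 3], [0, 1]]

Characteristic equation: det(A - λI) = 0
λ² - (trace)λ + (det) = 0
trace = 2 + 1 = 3, det = (2)(1) - (3)(0) = 2
λ² - (3)λ + (2) = 0
λ = (3 ± √((3)² - 4·(2))) / 2 = (3 ± √1) / 2
Solving: λ = 1, 2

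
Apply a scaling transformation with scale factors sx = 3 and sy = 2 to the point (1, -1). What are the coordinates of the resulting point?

Scaling matrix:
[[3, 0], [0, 2]]
Result: (1 × 3, -1 × 2) = (3, -2)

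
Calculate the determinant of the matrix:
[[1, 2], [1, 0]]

For a 2×2 matrix [[a, b], [c, d]], det = ad - bc
det = (1)(0) - (2)(1) = 0 - 2 = -2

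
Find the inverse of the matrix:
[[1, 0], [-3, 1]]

For [[a,b],[c,d]], inverse = (1/det)·[[d,-b],[-c,a]]
det = (1)(1) - (0)(-3) = 1 - 0 = 1
Inverse = [[1, 0], [3, 1]]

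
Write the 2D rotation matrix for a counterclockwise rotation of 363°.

Rotation matrix formula: [[cos θ, -sin θ], [sin θ, cos θ]]
For θ = 363°:
cos(363°) = 0.9986
sin(363°) = 0.0523
Result: [[0.9986, -0.0523], [0.0523, 0.9986]]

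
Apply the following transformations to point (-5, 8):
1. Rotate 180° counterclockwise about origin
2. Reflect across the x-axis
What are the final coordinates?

Step 1: Rotate 180° → (5, -8)
Step 2: Reflect across x-axis → (5, 8)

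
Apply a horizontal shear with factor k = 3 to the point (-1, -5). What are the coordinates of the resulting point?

Shear matrix for horizontal shear with factor k = 3:
[[1, 3], [0, 1]]
Result: (-1, -5) → (-16, -5)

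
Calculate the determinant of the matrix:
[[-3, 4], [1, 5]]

For a 2×2 matrix [[a, b], [c, d]], det = ad - bc
det = (-3)(5) - (4)(1) = -15 - 4 = -19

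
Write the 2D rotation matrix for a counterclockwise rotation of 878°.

Rotation matrix formula: [[cos θ, -sin θ], [sin θ, cos θ]]
For θ = 878°:
cos(878°) = -0.9272
sin(878°) = 0.3746
Result: [[-0.9272, -0.3746], [0.3746, -0.9272]]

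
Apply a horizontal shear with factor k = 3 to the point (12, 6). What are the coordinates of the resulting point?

Shear matrix for horizontal shear with factor k = 3:
[[1, 3], [0, 1]]
Result: (12, 6) → (30, 6)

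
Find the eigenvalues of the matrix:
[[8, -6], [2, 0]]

Characteristic equation: det(A - λI) = 0
λ² - (trace)λ + (det) = 0
trace = 8 + 0 = 8, det = (8)(0) - (-6)(2) = 12
λ² - (8)λ + (12) = 0
λ = (8 ± √((8)² - 4·(12))) / 2 = (8 ± √16) / 2
Solving: λ = 2, 6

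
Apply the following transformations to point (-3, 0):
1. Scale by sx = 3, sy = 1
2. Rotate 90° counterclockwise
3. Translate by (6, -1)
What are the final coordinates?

Step 1: Scale → (-9, 0)
Step 2: Rotate 90° → (0, -9)
Step 3: Translate → (6, -10)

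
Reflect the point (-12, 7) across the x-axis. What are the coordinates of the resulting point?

Reflection across x-axis: (-12, 7) → (-12, -7)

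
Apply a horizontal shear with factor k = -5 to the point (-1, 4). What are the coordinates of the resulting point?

Shear matrix for horizontal shear with factor k = -5:
[[1, -5], [0, 1]]
Result: (-1, 4) → (-21, 4)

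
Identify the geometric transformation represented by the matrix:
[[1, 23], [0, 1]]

This matrix represents: horizontal shear with factor 23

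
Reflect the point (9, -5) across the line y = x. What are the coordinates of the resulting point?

Reflection across line y = x: (9, -5) → (-5, 9)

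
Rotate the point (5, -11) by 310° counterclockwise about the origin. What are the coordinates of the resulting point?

Rotation matrix for 310°: [[cos 310°, -sin 310°], [sin 310°, cos 310°]] ≈ [[0.642788, 0.766044], [-0.766044, 0.642788]]
[[0.642788, 0.766044], [-0.766044, 0.642788]] × [5, -11]ᵀ ≈ [-5.2126, -10.9009]ᵀ
Result: (-5.2126, -10.9009)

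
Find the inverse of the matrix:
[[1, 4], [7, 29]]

For [[a,b],[c,d]], inverse = (1/det)·[[d,-b],[-c,a]]
det = (1)(29) - (4)(7) = 29 - 28 = 1
Inverse = [[29, -4], [-7, 1]]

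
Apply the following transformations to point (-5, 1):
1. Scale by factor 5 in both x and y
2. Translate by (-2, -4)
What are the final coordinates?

Step 1: Scale (-5, 1) by 5 → (-25, 5)
Step 2: Translate by (-2, -4) → (-27, 1)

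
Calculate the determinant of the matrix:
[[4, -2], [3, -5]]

For a 2×2 matrix [[a, b], [c, d]], det = ad - bc
det = (4)(-5) - (-2)(3) = -20 - -6 = -14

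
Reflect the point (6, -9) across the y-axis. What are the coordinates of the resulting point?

Reflection across y-axis: (6, -9) → (-6, -9)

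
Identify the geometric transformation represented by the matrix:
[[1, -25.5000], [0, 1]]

This matrix represents: horizontal shear with factor -25.5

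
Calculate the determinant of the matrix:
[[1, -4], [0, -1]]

For a 2×2 matrix [[a, b], [c, d]], det = ad - bc
det = (1)(-1) - (-4)(0) = -1 - 0 = -1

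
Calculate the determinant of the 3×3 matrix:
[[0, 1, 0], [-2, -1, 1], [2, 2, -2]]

Expansion along first row:
det = 0·det([[-1,1],[2,-2]]) - 1·det([[-2,1],[2,-2]]) + 0·det([[-2,-1],[2,2]])
    = 0·(-1·-2 - 1·2) - 1·(-2·-2 - 1·2) + 0·(-2·2 - -1·2)
    = 0·0 - 1·2 + 0·-2
    = 0 + -2 + 0 = -2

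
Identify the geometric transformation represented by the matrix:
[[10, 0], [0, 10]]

This matrix represents: uniform scaling by factor 10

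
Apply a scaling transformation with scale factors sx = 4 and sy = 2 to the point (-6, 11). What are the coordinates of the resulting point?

Scaling matrix:
[[4, 0], [0, 2]]
Result: (-6 × 4, 11 × 2) = (-24, 22)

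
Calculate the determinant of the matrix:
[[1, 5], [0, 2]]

For a 2×2 matrix [[a, b], [c, d]], det = ad - bc
det = (1)(2) - (5)(0) = 2 - 0 = 2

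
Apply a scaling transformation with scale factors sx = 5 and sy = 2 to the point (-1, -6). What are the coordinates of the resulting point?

Scaling matrix:
[[5, 0], [0, 2]]
Result: (-1 × 5, -6 × 2) = (-5, -12)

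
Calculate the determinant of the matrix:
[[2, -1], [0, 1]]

For a 2×2 matrix [[a, b], [c, d]], det = ad - bc
det = (2)(1) - (-1)(0) = 2 - 0 = 2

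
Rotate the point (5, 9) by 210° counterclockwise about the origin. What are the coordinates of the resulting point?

Rotation matrix for 210°: [[cos 210°, -sin 210°], [sin 210°, cos 210°]] ≈ [[-0.866025, 0.500000], [-0.500000, -0.866025]]
[[-0.866025, 0.500000], [-0.500000, -0.866025]] × [5, 9]ᵀ ≈ [0.1699, -10.2942]ᵀ
Result: (0.1699, -10.2942)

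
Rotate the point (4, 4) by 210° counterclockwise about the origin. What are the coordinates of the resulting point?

Rotation matrix for 210°: [[cos 210°, -sin 210°], [sin 210°, cos 210°]] ≈ [[-0.866025, 0.500000], [-0.500000, -0.866025]]
[[-0.866025, 0.500000], [-0.500000, -0.866025]] × [4, 4]ᵀ ≈ [-1.4641, -5.4641]ᵀ
Result: (-1.4641, -5.4641)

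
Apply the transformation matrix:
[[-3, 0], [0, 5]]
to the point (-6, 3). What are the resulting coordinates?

Matrix multiplication:
[[-3, 0], [0, 5]] × [-6, 3]ᵀ
= [(-3)(-6) + (0)(3), (0)(-6) + (5)(3)]ᵀ
= [18, 15]ᵀ
Result: (18, 15)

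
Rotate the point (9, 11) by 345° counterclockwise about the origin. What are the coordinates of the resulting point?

Rotation matrix for 345°: [[cos 345°, -sin 345°], [sin 345°, cos 345°]] ≈ [[0.965926, 0.258819], [-0.258819, 0.965926]]
[[0.965926, 0.258819], [-0.258819, 0.965926]] × [9, 11]ᵀ ≈ [11.5403, 8.2958]ᵀ
Result: (11.5403, 8.2958)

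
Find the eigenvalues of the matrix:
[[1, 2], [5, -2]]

Characteristic equation: det(A - λI) = 0
λ² - (trace)λ + (det) = 0
trace = 1 + -2 = -1, det = (1)(-2) - (2)(5) = -12
λ² - (-1)λ + (-12) = 0
λ = (-1 ± √((-1)² - 4·(-12))) / 2 = (-1 ± √49) / 2
Solving: λ = -4, 3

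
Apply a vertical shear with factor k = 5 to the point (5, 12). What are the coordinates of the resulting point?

Shear matrix for vertical shear with factor k = 5:
[[1, 0], [5, 1]]
Result: (5, 12) → (5, 37)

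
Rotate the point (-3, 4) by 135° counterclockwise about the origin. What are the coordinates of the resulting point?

Rotation matrix for 135°: [[cos 135°, -sin 135°], [sin 135°, cos 135°]] ≈ [[-0.707107, -0.707107], [0.707107, -0.707107]]
[[-0.707107, -0.707107], [0.707107, -0.707107]] × [-3, 4]ᵀ ≈ [-0.7071, -4.9497]ᵀ
Result: (-0.7071, -4.9497)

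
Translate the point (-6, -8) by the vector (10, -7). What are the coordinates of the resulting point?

Translation by (10, -7) (homogeneous matrix [[1, 0, 10], [0, 1, -7], [0, 0, 1]]):
x' = -6 + 10 = 4
y' = -8 + -7 = -15
Result: (4, -15)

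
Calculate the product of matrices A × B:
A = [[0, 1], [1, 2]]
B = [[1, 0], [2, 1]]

Matrix multiplication:
C[0][0] = 0×1 + 1×2 = 2
C[0][1] = 0×0 + 1×1 = 1
C[1][0] = 1×1 + 2×2 = 5
C[1][1] = 1×0 + 2×1 = 2
Result: [[2, 1], [5, 2]]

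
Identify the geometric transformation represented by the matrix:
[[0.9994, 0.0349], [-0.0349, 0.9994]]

This matrix represents: rotation by 358° counterclockwise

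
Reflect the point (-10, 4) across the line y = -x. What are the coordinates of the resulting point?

Reflection across line y = -x: (-10, 4) → (-4, 10)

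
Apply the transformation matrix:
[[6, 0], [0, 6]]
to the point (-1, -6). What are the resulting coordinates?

Matrix multiplication:
[[6, 0], [0, 6]] × [-1, -6]ᵀ
= [(6)(-1) + (0)(-6), (0)(-1) + (6)(-6)]ᵀ
= [-6, -36]ᵀ
Result: (-6, -36)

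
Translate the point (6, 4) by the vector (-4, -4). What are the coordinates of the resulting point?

Translation by (-4, -4) (homogeneous matrix [[1, 0, -4], [0, 1, -4], [0, 0, 1]]):
x' = 6 + -4 = 2
y' = 4 + -4 = 0
Result: (2, 0)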